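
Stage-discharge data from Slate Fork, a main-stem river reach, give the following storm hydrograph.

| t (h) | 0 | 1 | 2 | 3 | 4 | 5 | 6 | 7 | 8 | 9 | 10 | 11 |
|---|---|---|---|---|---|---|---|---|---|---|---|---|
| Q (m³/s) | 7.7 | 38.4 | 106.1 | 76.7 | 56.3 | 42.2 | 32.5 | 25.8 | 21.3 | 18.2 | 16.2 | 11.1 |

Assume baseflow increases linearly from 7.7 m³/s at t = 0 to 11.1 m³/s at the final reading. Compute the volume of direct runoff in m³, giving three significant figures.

V ≈ 1.22 × 10^6 m³

Direct-runoff ordinates (Q − Q_b): 0.00, 30.39, 97.78, 68.07, 47.36, 32.95, 22.95, 15.94, 11.13, 7.72, 5.41, 0.00 m³/s.
ΣQ_DR = 339.7 m³/s.
With Δt = 1 h = 3600 s, V = ΣQ_DR · Δt = 339.7 × 3600 = 1.22 × 10^6 m³.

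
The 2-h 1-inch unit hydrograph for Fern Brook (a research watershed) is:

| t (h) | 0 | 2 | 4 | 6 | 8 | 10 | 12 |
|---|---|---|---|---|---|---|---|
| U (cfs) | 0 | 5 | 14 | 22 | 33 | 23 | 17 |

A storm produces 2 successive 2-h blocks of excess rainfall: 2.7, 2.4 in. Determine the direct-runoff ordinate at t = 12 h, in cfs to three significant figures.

Q ≈ 101 cfs

By discrete convolution, Q_j = Σ (P_i / 1 in) · U_{j−i}.
At t = 12 h (j=6): Q = (2.7/1)·17 + (2.4/1)·23 = 101 cfs.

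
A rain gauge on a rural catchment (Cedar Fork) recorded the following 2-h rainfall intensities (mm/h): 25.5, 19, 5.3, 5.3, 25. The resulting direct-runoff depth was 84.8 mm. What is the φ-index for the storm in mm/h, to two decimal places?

Only the 3 blocks with intensity above φ contribute runoff: 25.5, 19, 25 mm/h.
Σ(I−φ)·Δt = d  ⇒  (25.5+19+25 − 3φ)·2 = 84.8
φ = (69.50 − 84.8/2) / 3 = 9.03 mm/h.

φ ≈ 9.03 mm/h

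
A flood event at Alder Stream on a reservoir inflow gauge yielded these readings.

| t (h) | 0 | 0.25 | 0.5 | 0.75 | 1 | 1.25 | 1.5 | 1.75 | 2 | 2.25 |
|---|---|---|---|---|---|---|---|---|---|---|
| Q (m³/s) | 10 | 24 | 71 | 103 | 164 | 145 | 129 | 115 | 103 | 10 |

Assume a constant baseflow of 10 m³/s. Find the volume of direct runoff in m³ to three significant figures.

Direct-runoff ordinates (Q − Q_b): 0.0, 14.0, 61.0, 93.0, 154.0, 135.0, 119.0, 105.0, 93.0, 0.0 m³/s.
ΣQ_DR = 774.0 m³/s.
With Δt = 0.25 h = 900 s, V = ΣQ_DR · Δt = 774.0 × 900 = 6.97 × 10^5 m³.

V ≈ 6.97 × 10^5 m³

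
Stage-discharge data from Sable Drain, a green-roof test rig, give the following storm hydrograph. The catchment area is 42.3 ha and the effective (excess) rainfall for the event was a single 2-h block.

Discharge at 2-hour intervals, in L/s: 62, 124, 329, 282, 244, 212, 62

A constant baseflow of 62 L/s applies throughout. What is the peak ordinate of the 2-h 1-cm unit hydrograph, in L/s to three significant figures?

U_p ≈ 178 L/s

Direct runoff: 0.0, 62.0, 267.0, 220.0, 182.0, 150.0, 0.0 L/s; ΣQ_DR = 881.0 L/s, peak = 267.0 L/s.
Runoff depth d = ΣQ_DR·Δt / A = 881.0 × 7200 / (42.3 ha) = 15.00 mm.
The 1-cm UH is the DRH scaled by (10 mm)/d, so U_p = 267.0 × 10/15.00 = 178 L/s.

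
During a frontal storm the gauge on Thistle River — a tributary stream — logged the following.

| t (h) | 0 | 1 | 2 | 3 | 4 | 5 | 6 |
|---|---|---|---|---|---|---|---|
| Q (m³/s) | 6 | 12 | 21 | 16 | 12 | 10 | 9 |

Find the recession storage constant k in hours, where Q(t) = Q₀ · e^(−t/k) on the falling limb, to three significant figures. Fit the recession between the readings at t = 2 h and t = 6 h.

On the falling limb, Q drops from 21 to 9 m³/s between t = 2 h and t = 6 h (Δt = 4 h).
k = −Δt / ln(Q₂/Q₁) = −4 / ln(9/21) = 4.72 h.

k ≈ 4.72 h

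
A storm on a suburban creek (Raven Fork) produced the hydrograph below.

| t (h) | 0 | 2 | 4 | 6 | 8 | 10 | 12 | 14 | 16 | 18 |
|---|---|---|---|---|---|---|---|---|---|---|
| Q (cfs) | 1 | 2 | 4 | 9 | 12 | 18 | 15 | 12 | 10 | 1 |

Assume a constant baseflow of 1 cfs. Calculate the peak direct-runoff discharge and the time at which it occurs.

Q_p = 17.0 cfs at t = 10 h

Subtracting baseflow gives direct-runoff ordinates: 0.0, 1.0, 3.0, 8.0, 11.0, 17.0, 14.0, 11.0, 9.0, 0.0 cfs.
The maximum is 17.0 cfs, occurring at the reading for t = 10 h.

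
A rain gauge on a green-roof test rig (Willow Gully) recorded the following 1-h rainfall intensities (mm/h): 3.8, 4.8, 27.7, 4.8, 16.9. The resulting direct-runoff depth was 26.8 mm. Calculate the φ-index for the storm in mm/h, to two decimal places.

Only the 2 blocks with intensity above φ contribute runoff: 27.7, 16.9 mm/h.
Σ(I−φ)·Δt = d  ⇒  (27.7+16.9 − 2φ)·1 = 26.8
φ = (44.60 − 26.8/1) / 2 = 8.90 mm/h.

φ ≈ 8.90 mm/h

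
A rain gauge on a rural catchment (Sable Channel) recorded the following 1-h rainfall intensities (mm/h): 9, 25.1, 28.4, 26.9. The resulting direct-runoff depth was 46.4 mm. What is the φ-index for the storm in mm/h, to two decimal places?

φ ≈ 11.33 mm/h

Only the 3 blocks with intensity above φ contribute runoff: 25.1, 28.4, 26.9 mm/h.
Σ(I−φ)·Δt = d  ⇒  (25.1+28.4+26.9 − 3φ)·1 = 46.4
φ = (80.40 − 46.4/1) / 3 = 11.33 mm/h.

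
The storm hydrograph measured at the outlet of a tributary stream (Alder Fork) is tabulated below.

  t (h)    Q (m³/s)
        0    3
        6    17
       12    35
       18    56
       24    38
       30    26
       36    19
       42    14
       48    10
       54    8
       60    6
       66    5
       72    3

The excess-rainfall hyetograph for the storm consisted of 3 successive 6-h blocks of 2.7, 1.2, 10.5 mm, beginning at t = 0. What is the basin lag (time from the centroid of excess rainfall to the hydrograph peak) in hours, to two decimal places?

t_L ≈ 5.75 h

Centroid of excess rainfall: t_c = Σ P_i·t̄_i / ΣP_i = 12.2500 h (block centres at 3, 9, 15 h).
Hydrograph peak occurs at t = 18 h, so basin lag t_L = 18 − 12.2500 = 5.75 h.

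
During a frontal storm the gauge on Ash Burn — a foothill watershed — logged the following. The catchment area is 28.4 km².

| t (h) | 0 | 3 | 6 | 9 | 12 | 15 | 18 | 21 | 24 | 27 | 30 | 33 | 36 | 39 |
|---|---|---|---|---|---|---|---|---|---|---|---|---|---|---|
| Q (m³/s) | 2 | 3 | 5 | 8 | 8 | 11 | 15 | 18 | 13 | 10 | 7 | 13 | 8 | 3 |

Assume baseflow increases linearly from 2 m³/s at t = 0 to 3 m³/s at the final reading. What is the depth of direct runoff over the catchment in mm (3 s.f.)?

d ≈ 33.8 mm

Direct runoff: 0.00, 0.92, 2.85, 5.77, 5.69, 8.62, 12.54, 15.46, 10.38, 7.31, 4.23, 10.15, 5.08, 0.00 m³/s; ΣQ_DR = 89.00 m³/s.
V = ΣQ_DR · Δt = 89.00 × 10800 s = 9.612 × 10^5 m³.
Over A = 28.4 km², depth = V / A = 33.8 mm.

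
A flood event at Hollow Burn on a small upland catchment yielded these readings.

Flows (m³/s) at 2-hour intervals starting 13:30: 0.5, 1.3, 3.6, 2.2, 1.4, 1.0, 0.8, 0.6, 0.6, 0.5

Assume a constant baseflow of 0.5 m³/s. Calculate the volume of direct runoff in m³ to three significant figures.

Direct-runoff ordinates (Q − Q_b): 0.0, 0.8, 3.1, 1.7, 0.9, 0.5, 0.3, 0.1, 0.1, 0.0 m³/s.
ΣQ_DR = 7.500 m³/s.
With Δt = 2 h = 7200 s, V = ΣQ_DR · Δt = 7.500 × 7200 = 54000 m³.

V ≈ 54000 m³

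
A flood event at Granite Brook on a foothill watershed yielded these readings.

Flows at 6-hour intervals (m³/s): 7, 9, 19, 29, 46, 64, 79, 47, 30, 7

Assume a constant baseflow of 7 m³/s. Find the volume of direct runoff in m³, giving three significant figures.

V ≈ 5.77 × 10^6 m³

Direct-runoff ordinates (Q − Q_b): 0.0, 2.0, 12.0, 22.0, 39.0, 57.0, 72.0, 40.0, 23.0, 0.0 m³/s.
ΣQ_DR = 267.0 m³/s.
With Δt = 6 h = 21600 s, V = ΣQ_DR · Δt = 267.0 × 21600 = 5.77 × 10^6 m³.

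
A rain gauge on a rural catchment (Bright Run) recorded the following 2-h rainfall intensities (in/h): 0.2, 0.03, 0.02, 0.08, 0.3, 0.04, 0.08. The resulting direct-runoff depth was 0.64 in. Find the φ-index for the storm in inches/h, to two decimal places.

Only the 2 blocks with intensity above φ contribute runoff: 0.2, 0.3 in/h.
Σ(I−φ)·Δt = d  ⇒  (0.2+0.3 − 2φ)·2 = 0.64
φ = (0.5000 − 0.64/2) / 2 = 0.09 in/h.

φ ≈ 0.09 in/h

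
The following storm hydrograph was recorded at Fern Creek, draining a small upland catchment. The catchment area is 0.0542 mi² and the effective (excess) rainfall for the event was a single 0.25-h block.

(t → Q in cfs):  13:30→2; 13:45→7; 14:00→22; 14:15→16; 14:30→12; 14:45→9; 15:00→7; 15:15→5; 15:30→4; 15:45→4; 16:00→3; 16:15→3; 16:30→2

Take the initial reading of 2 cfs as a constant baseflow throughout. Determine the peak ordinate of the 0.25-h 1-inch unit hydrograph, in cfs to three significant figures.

Direct runoff: 0.0, 5.0, 20.0, 14.0, 10.0, 7.0, 5.0, 3.0, 2.0, 2.0, 1.0, 1.0, 0.0 cfs; ΣQ_DR = 70.00 cfs, peak = 20.0 cfs.
Runoff depth d = ΣQ_DR·Δt / A = 70.00 × 900 / (0.0542 mi²) = 0.5003 in.
The 1-inch UH is the DRH scaled by (1 in)/d, so U_p = 20.0 × 1/0.5003 = 40.0 cfs.

U_p ≈ 40.0 cfs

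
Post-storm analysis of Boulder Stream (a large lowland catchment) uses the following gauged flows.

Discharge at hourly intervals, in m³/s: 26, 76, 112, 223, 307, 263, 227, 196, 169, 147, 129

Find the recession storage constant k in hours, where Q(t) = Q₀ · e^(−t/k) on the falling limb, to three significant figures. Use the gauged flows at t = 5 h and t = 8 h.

k ≈ 6.78 h

On the falling limb, Q drops from 263 to 169 m³/s between t = 5 h and t = 8 h (Δt = 3 h).
k = −Δt / ln(Q₂/Q₁) = −3 / ln(169/263) = 6.78 h.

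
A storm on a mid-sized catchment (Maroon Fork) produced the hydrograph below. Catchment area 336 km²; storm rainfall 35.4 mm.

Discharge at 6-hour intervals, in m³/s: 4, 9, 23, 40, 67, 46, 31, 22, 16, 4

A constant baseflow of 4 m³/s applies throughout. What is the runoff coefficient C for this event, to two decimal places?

ΣQ_DR = 222.0 m³/s; V = ΣQ_DR·Δt = 4.795 × 10^6 m³.
Runoff depth d = V / A = 14.27 mm.
C = d / P = 14.27 / 35.4 = 0.40.

C ≈ 0.40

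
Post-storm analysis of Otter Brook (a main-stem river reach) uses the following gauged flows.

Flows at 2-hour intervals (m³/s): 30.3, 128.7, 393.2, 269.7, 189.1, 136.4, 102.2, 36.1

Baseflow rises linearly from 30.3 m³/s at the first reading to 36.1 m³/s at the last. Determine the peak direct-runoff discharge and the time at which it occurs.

Q_p = 361.24 m³/s at t = 4 h

Subtracting baseflow gives direct-runoff ordinates: 0.00, 97.57, 361.24, 236.91, 155.49, 101.96, 66.93, 0.00 m³/s.
The maximum is 361.24 m³/s, occurring at the reading for t = 4 h.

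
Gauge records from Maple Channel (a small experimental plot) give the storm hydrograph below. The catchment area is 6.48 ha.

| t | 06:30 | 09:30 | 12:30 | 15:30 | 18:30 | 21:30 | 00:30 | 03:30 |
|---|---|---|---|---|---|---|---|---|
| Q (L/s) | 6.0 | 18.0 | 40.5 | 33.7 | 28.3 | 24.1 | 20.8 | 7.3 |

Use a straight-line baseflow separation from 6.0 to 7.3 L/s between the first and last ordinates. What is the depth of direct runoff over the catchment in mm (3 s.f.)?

Direct runoff: 0.00, 11.81, 34.13, 27.14, 21.56, 17.17, 13.69, 0.00 L/s; ΣQ_DR = 125.5 L/s.
V = ΣQ_DR · Δt = 125.5 × 10800 s = 1.355 × 10^6 L.
Over A = 6.48 ha, depth = V / A = 20.9 mm.

d ≈ 20.9 mm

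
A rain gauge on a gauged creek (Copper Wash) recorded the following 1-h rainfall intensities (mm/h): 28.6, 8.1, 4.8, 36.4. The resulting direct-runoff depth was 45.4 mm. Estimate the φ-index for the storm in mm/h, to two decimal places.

Only the 2 blocks with intensity above φ contribute runoff: 28.6, 36.4 mm/h.
Σ(I−φ)·Δt = d  ⇒  (28.6+36.4 − 2φ)·1 = 45.4
φ = (65.00 − 45.4/1) / 2 = 9.80 mm/h.

φ ≈ 9.80 mm/h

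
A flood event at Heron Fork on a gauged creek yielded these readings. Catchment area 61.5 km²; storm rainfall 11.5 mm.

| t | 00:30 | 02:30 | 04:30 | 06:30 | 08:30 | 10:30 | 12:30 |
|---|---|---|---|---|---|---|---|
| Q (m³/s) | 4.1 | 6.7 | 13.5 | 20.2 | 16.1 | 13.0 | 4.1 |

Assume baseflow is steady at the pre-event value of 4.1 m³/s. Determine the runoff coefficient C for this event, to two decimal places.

ΣQ_DR = 49.00 m³/s; V = ΣQ_DR·Δt = 3.528 × 10^5 m³.
Runoff depth d = V / A = 5.737 mm.
C = d / P = 5.737 / 11.5 = 0.50.

C ≈ 0.50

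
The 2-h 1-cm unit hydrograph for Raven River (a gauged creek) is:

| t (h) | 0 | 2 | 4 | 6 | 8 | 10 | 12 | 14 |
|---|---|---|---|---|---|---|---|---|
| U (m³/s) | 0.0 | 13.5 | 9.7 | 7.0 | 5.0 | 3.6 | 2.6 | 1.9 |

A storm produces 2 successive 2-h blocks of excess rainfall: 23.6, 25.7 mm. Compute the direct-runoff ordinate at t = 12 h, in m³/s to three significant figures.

Q ≈ 15.4 m³/s

By discrete convolution, Q_j = Σ (P_i / 10 mm) · U_{j−i}.
At t = 12 h (j=6): Q = (23.6/10)·2.6 + (25.7/10)·3.6 = 15.4 m³/s.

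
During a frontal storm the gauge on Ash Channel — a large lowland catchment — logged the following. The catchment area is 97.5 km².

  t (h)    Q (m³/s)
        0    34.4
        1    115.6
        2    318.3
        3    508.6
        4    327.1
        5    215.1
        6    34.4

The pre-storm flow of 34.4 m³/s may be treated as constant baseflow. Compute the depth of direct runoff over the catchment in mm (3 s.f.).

d ≈ 48.5 mm

Direct runoff: 0.0, 81.2, 283.9, 474.2, 292.7, 180.7, 0.0 m³/s; ΣQ_DR = 1313 m³/s.
V = ΣQ_DR · Δt = 1313 × 3600 s = 4.726 × 10^6 m³.
Over A = 97.5 km², depth = V / A = 48.5 mm.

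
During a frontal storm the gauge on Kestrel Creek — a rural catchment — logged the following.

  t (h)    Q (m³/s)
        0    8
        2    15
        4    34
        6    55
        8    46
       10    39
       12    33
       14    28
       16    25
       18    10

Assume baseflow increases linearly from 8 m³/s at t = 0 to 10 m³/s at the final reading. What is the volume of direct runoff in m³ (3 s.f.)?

V ≈ 1.46 × 10^6 m³

Direct-runoff ordinates (Q − Q_b): 0.00, 6.78, 25.56, 46.33, 37.11, 29.89, 23.67, 18.44, 15.22, 0.00 m³/s.
ΣQ_DR = 203.0 m³/s.
With Δt = 2 h = 7200 s, V = ΣQ_DR · Δt = 203.0 × 7200 = 1.46 × 10^6 m³.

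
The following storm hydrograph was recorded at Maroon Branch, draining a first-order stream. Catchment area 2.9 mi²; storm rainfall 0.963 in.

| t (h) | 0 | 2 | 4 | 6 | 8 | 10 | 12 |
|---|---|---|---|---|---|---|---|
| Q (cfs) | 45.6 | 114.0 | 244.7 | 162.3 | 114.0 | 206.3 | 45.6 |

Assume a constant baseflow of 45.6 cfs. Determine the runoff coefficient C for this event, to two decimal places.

C ≈ 0.68

ΣQ_DR = 613.3 cfs; V = ΣQ_DR·Δt = 4.416 × 10^6 ft³.
Runoff depth d = V / A = 0.6554 in.
C = d / P = 0.6554 / 0.963 = 0.68.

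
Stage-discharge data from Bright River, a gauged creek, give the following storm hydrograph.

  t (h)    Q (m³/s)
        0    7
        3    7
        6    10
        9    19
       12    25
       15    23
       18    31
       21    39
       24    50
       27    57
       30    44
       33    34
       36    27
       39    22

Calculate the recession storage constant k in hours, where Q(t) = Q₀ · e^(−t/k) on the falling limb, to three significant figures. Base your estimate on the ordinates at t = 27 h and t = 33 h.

On the falling limb, Q drops from 57 to 34 m³/s between t = 27 h and t = 33 h (Δt = 6 h).
k = −Δt / ln(Q₂/Q₁) = −6 / ln(34/57) = 11.6 h.

k ≈ 11.6 h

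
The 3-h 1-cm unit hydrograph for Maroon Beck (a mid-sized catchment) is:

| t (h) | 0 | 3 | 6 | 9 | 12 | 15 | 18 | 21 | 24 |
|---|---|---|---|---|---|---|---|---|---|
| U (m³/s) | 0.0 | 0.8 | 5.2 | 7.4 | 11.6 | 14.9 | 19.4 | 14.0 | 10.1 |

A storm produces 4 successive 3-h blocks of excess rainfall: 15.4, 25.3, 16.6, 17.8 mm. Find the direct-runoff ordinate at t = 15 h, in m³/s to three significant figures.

By discrete convolution, Q_j = Σ (P_i / 10 mm) · U_{j−i}.
At t = 15 h (j=5): Q = (15.4/10)·14.9 + (25.3/10)·11.6 + (16.6/10)·7.4 + (17.8/10)·5.2 = 73.8 m³/s.

Q ≈ 73.8 m³/s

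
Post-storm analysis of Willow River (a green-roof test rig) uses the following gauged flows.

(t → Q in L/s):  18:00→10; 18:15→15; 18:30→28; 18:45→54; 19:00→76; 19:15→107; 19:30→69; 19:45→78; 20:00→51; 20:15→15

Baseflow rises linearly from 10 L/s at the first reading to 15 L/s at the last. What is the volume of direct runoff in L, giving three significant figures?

V ≈ 3.40 × 10^5 L

Direct-runoff ordinates (Q − Q_b): 0.00, 4.44, 16.89, 42.33, 63.78, 94.22, 55.67, 64.11, 36.56, 0.00 L/s.
ΣQ_DR = 378.0 L/s.
With Δt = 0.25 h = 900 s, V = ΣQ_DR · Δt = 378.0 × 900 = 3.40 × 10^5 L.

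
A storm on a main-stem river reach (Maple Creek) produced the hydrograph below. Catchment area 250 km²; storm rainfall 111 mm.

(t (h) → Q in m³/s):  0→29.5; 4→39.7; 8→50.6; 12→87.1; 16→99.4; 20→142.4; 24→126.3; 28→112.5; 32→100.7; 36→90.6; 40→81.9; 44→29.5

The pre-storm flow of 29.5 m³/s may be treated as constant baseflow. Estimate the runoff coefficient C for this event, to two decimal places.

C ≈ 0.33

ΣQ_DR = 636.2 m³/s; V = ΣQ_DR·Δt = 9.161 × 10^6 m³.
Runoff depth d = V / A = 36.65 mm.
C = d / P = 36.65 / 111 = 0.33.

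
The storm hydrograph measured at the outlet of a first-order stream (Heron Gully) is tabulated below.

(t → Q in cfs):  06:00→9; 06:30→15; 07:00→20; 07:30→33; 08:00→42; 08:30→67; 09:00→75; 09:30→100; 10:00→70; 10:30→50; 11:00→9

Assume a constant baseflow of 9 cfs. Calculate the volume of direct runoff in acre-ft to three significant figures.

V ≈ 16.2 acre-ft

Direct-runoff ordinates (Q − Q_b): 0.0, 6.0, 11.0, 24.0, 33.0, 58.0, 66.0, 91.0, 61.0, 41.0, 0.0 cfs.
ΣQ_DR = 391.0 cfs.
With Δt = 0.5 h = 1800 s, V = ΣQ_DR · Δt = 391.0 × 1800 = 7.04 × 10^5 ft³ = 16.2 acre-ft.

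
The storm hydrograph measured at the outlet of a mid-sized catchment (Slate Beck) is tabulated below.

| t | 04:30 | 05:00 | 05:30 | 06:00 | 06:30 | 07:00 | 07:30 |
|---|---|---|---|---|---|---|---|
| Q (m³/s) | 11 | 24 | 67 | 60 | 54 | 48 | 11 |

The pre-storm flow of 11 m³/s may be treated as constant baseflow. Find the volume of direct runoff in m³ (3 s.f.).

V ≈ 3.56 × 10^5 m³

Direct-runoff ordinates (Q − Q_b): 0.0, 13.0, 56.0, 49.0, 43.0, 37.0, 0.0 m³/s.
ΣQ_DR = 198.0 m³/s.
With Δt = 0.5 h = 1800 s, V = ΣQ_DR · Δt = 198.0 × 1800 = 3.56 × 10^5 m³.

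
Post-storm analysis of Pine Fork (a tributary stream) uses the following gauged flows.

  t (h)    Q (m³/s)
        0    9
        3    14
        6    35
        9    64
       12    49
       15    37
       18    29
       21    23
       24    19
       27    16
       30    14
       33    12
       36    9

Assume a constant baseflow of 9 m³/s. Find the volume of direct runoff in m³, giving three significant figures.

V ≈ 2.30 × 10^6 m³

Direct-runoff ordinates (Q − Q_b): 0.0, 5.0, 26.0, 55.0, 40.0, 28.0, 20.0, 14.0, 10.0, 7.0, 5.0, 3.0, 0.0 m³/s.
ΣQ_DR = 213.0 m³/s.
With Δt = 3 h = 10800 s, V = ΣQ_DR · Δt = 213.0 × 10800 = 2.30 × 10^6 m³.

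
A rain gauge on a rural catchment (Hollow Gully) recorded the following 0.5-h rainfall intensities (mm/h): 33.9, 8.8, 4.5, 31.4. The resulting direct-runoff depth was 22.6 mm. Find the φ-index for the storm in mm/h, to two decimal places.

φ ≈ 10.05 mm/h

Only the 2 blocks with intensity above φ contribute runoff: 33.9, 31.4 mm/h.
Σ(I−φ)·Δt = d  ⇒  (33.9+31.4 − 2φ)·0.5 = 22.6
φ = (65.30 − 22.6/0.5) / 2 = 10.05 mm/h.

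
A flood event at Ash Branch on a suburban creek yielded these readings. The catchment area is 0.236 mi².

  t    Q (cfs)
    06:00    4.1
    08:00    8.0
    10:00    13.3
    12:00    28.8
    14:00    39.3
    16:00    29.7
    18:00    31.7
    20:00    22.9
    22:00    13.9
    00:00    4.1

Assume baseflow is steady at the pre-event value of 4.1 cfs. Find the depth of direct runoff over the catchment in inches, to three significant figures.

d ≈ 2.03 in

Direct runoff: 0.0, 3.9, 9.2, 24.7, 35.2, 25.6, 27.6, 18.8, 9.8, 0.0 cfs; ΣQ_DR = 154.8 cfs.
V = ΣQ_DR · Δt = 154.8 × 7200 s = 1.115 × 10^6 ft³.
Over A = 0.236 mi², depth = V / A = 2.03 in.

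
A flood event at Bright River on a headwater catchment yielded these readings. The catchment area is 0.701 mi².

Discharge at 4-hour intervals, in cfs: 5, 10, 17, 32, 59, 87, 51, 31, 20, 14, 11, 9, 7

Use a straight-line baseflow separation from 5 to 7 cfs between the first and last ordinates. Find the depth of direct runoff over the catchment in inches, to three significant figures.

d ≈ 2.43 in

Direct runoff: 0.00, 4.83, 11.67, 26.50, 53.33, 81.17, 45.00, 24.83, 13.67, 7.50, 4.33, 2.17, 0.00 cfs; ΣQ_DR = 275.0 cfs.
V = ΣQ_DR · Δt = 275.0 × 14400 s = 3.960 × 10^6 ft³.
Over A = 0.701 mi², depth = V / A = 2.43 in.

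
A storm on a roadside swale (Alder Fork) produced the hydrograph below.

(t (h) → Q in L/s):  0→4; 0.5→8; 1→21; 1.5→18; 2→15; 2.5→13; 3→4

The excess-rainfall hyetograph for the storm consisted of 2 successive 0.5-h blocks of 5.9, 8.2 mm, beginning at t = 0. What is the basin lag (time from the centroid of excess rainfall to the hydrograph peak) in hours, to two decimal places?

t_L ≈ 0.46 h

Centroid of excess rainfall: t_c = Σ P_i·t̄_i / ΣP_i = 0.5408 h (block centres at 0.25, 0.75 h).
Hydrograph peak occurs at t = 1 h, so basin lag t_L = 1 − 0.5408 = 0.46 h.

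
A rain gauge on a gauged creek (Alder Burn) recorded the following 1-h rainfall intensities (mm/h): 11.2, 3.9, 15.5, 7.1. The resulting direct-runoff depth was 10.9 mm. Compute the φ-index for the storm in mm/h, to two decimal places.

Only the 2 blocks with intensity above φ contribute runoff: 11.2, 15.5 mm/h.
Σ(I−φ)·Δt = d  ⇒  (11.2+15.5 − 2φ)·1 = 10.9
φ = (26.70 − 10.9/1) / 2 = 7.90 mm/h.

φ ≈ 7.90 mm/h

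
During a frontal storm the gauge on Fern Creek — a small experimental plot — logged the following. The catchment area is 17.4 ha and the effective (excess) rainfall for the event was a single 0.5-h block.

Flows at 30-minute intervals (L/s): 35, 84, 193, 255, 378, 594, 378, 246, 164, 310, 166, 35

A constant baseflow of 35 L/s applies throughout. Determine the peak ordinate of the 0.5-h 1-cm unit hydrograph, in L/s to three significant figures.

U_p ≈ 223 L/s

Direct runoff: 0.0, 49.0, 158.0, 220.0, 343.0, 559.0, 343.0, 211.0, 129.0, 275.0, 131.0, 0.0 L/s; ΣQ_DR = 2418 L/s, peak = 559.0 L/s.
Runoff depth d = ΣQ_DR·Δt / A = 2418 × 1800 / (17.4 ha) = 25.01 mm.
The 1-cm UH is the DRH scaled by (10 mm)/d, so U_p = 559.0 × 10/25.01 = 223 L/s.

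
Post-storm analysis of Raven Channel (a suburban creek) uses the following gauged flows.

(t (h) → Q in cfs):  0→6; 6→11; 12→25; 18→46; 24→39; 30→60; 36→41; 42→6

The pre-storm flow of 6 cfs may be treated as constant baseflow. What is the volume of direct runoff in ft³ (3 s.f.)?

V ≈ 4.02 × 10^6 ft³

Direct-runoff ordinates (Q − Q_b): 0.0, 5.0, 19.0, 40.0, 33.0, 54.0, 35.0, 0.0 cfs.
ΣQ_DR = 186.0 cfs.
With Δt = 6 h = 21600 s, V = ΣQ_DR · Δt = 186.0 × 21600 = 4.02 × 10^6 ft³.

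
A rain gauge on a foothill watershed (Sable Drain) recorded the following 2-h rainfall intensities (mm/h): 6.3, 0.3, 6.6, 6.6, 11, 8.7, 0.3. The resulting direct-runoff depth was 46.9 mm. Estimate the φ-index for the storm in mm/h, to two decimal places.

φ ≈ 3.15 mm/h

Only the 5 blocks with intensity above φ contribute runoff: 6.3, 6.6, 6.6, 11, 8.7 mm/h.
Σ(I−φ)·Δt = d  ⇒  (6.3+6.6+6.6+11+8.7 − 5φ)·2 = 46.9
φ = (39.20 − 46.9/2) / 5 = 3.15 mm/h.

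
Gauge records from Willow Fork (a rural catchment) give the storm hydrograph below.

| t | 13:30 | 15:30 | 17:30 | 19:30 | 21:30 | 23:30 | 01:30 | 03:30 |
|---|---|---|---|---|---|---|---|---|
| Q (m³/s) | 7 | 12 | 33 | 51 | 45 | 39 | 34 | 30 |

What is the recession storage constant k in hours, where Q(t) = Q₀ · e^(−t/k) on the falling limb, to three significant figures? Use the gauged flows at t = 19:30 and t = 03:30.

On the falling limb, Q drops from 51 to 30 m³/s between t = 19:30 and t = 03:30 (Δt = 8 h).
k = −Δt / ln(Q₂/Q₁) = −8 / ln(30/51) = 15.1 h.

k ≈ 15.1 h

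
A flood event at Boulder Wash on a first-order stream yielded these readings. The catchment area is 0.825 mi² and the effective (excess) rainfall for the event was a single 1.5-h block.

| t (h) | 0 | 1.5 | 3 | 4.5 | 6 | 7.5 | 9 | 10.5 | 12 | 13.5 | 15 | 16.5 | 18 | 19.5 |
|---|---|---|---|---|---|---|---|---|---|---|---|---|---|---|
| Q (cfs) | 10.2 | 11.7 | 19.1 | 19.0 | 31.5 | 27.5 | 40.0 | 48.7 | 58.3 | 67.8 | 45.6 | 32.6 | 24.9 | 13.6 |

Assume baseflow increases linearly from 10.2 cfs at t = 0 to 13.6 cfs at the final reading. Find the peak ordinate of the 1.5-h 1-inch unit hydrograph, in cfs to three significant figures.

U_p ≈ 69.1 cfs

Direct runoff: 0.00, 1.24, 8.38, 8.02, 20.25, 15.99, 28.23, 36.67, 46.01, 55.25, 32.78, 19.52, 11.56, 0.00 cfs; ΣQ_DR = 283.9 cfs, peak = 55.25 cfs.
Runoff depth d = ΣQ_DR·Δt / A = 283.9 × 5400 / (0.825 mi²) = 0.7999 in.
The 1-inch UH is the DRH scaled by (1 in)/d, so U_p = 55.25 × 1/0.7999 = 69.1 cfs.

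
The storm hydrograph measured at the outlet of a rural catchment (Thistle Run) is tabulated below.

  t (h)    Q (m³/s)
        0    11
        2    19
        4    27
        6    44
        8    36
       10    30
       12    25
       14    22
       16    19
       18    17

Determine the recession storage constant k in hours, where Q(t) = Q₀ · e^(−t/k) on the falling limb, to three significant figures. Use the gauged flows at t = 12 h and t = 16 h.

On the falling limb, Q drops from 25 to 19 m³/s between t = 12 h and t = 16 h (Δt = 4 h).
k = −Δt / ln(Q₂/Q₁) = −4 / ln(19/25) = 14.6 h.

k ≈ 14.6 h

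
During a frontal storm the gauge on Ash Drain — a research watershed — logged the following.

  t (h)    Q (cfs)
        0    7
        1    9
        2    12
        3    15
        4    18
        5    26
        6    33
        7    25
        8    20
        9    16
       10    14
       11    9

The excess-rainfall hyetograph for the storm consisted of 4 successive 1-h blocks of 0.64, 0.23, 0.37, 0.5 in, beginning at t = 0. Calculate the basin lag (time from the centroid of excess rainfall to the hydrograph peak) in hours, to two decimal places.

t_L ≈ 4.08 h

Centroid of excess rainfall: t_c = Σ P_i·t̄_i / ΣP_i = 1.9195 h (block centres at 0.5, 1.5, 2.5, 3.5 h).
Hydrograph peak occurs at t = 6 h, so basin lag t_L = 6 − 1.9195 = 4.08 h.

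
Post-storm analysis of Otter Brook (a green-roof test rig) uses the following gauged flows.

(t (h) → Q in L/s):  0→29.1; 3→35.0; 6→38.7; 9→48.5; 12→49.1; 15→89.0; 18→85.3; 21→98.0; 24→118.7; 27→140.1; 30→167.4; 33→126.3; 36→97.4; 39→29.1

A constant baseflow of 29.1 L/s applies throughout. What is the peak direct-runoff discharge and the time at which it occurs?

Q_p = 138.3 L/s at t = 30 h

Subtracting baseflow gives direct-runoff ordinates: 0.0, 5.9, 9.6, 19.4, 20.0, 59.9, 56.2, 68.9, 89.6, 111.0, 138.3, 97.2, 68.3, 0.0 L/s.
The maximum is 138.3 L/s, occurring at the reading for t = 30 h.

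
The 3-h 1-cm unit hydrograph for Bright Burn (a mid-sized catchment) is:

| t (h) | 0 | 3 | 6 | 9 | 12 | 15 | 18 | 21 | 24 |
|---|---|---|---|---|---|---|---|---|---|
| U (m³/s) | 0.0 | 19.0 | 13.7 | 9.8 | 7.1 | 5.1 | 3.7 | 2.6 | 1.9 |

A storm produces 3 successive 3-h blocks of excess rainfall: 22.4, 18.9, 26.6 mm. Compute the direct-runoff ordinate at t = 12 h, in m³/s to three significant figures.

Q ≈ 70.9 m³/s

By discrete convolution, Q_j = Σ (P_i / 10 mm) · U_{j−i}.
At t = 12 h (j=4): Q = (22.4/10)·7.1 + (18.9/10)·9.8 + (26.6/10)·13.7 = 70.9 m³/s.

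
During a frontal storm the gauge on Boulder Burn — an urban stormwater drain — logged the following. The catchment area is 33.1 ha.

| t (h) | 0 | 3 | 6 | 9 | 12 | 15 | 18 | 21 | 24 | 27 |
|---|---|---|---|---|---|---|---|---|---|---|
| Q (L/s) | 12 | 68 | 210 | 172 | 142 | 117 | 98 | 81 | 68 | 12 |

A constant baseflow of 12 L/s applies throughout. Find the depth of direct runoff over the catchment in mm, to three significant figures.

d ≈ 28.1 mm

Direct runoff: 0.0, 56.0, 198.0, 160.0, 130.0, 105.0, 86.0, 69.0, 56.0, 0.0 L/s; ΣQ_DR = 860.0 L/s.
V = ΣQ_DR · Δt = 860.0 × 10800 s = 9.288 × 10^6 L.
Over A = 33.1 ha, depth = V / A = 28.1 mm.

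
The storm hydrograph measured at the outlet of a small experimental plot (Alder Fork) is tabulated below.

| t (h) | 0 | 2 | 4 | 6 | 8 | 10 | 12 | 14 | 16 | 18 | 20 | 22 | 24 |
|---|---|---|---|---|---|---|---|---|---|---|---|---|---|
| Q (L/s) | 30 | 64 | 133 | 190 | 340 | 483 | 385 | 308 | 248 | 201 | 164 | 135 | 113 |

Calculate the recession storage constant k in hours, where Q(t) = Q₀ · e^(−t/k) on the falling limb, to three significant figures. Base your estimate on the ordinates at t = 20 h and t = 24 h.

k ≈ 10.7 h

On the falling limb, Q drops from 164 to 113 L/s between t = 20 h and t = 24 h (Δt = 4 h).
k = −Δt / ln(Q₂/Q₁) = −4 / ln(113/164) = 10.7 h.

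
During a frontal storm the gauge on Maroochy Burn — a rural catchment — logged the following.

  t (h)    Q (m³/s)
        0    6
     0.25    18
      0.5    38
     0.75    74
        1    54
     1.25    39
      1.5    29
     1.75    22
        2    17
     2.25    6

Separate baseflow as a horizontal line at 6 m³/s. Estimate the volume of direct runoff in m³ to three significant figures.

Direct-runoff ordinates (Q − Q_b): 0.0, 12.0, 32.0, 68.0, 48.0, 33.0, 23.0, 16.0, 11.0, 0.0 m³/s.
ΣQ_DR = 243.0 m³/s.
With Δt = 0.25 h = 900 s, V = ΣQ_DR · Δt = 243.0 × 900 = 2.19 × 10^5 m³.

V ≈ 2.19 × 10^5 m³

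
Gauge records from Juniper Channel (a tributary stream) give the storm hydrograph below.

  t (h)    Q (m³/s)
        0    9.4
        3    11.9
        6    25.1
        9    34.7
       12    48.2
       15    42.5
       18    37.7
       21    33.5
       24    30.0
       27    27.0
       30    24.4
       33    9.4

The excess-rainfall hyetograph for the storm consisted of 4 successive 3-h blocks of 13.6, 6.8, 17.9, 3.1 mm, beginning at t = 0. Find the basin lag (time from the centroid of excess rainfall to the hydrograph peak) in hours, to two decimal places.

t_L ≈ 6.74 h

Centroid of excess rainfall: t_c = Σ P_i·t̄_i / ΣP_i = 5.2609 h (block centres at 1.5, 4.5, 7.5, 10.5 h).
Hydrograph peak occurs at t = 12 h, so basin lag t_L = 12 − 5.2609 = 6.74 h.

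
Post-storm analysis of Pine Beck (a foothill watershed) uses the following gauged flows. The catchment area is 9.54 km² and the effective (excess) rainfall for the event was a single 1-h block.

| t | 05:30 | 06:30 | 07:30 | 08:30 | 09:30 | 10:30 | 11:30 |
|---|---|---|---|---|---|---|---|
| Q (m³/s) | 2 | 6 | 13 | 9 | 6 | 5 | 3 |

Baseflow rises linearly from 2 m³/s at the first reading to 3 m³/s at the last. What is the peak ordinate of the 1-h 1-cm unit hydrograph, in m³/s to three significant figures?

U_p ≈ 10.7 m³/s

Direct runoff: 0.00, 3.83, 10.67, 6.50, 3.33, 2.17, 0.00 m³/s; ΣQ_DR = 26.50 m³/s, peak = 10.67 m³/s.
Runoff depth d = ΣQ_DR·Δt / A = 26.50 × 3600 / (9.54 km²) = 10.00 mm.
The 1-cm UH is the DRH scaled by (10 mm)/d, so U_p = 10.67 × 10/10.00 = 10.7 m³/s.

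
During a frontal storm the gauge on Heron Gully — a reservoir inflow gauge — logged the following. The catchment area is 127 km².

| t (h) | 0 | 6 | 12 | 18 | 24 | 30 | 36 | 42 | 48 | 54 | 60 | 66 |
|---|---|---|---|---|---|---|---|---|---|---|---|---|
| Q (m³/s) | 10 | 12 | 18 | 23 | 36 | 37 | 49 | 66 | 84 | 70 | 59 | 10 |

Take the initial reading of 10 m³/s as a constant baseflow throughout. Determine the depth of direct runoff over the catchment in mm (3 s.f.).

d ≈ 60.2 mm

Direct runoff: 0.0, 2.0, 8.0, 13.0, 26.0, 27.0, 39.0, 56.0, 74.0, 60.0, 49.0, 0.0 m³/s; ΣQ_DR = 354.0 m³/s.
V = ΣQ_DR · Δt = 354.0 × 21600 s = 7.646 × 10^6 m³.
Over A = 127 km², depth = V / A = 60.2 mm.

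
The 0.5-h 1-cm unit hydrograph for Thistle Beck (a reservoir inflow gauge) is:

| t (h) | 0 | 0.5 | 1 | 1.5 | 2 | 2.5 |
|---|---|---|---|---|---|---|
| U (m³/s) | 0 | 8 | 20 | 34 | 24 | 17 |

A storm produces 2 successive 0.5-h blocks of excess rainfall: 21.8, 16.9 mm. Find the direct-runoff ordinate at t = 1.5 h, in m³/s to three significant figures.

By discrete convolution, Q_j = Σ (P_i / 10 mm) · U_{j−i}.
At t = 1.5 h (j=3): Q = (21.8/10)·34 + (16.9/10)·20 = 108 m³/s.

Q ≈ 108 m³/s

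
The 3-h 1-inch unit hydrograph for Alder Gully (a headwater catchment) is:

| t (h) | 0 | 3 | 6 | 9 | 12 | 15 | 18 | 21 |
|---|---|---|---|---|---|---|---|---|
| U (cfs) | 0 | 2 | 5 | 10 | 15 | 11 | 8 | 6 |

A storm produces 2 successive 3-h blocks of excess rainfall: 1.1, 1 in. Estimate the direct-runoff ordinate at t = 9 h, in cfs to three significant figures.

Q ≈ 16.0 cfs

By discrete convolution, Q_j = Σ (P_i / 1 in) · U_{j−i}.
At t = 9 h (j=3): Q = (1.1/1)·10 + (1/1)·5 = 16.0 cfs.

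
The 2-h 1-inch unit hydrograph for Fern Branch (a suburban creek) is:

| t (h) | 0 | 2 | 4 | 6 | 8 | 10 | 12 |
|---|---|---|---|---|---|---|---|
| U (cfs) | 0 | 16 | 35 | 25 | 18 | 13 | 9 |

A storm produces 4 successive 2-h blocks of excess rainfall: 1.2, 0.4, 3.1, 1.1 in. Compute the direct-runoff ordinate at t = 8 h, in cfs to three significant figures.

Q ≈ 158 cfs

By discrete convolution, Q_j = Σ (P_i / 1 in) · U_{j−i}.
At t = 8 h (j=4): Q = (1.2/1)·18 + (0.4/1)·25 + (3.1/1)·35 + (1.1/1)·16 = 158 cfs.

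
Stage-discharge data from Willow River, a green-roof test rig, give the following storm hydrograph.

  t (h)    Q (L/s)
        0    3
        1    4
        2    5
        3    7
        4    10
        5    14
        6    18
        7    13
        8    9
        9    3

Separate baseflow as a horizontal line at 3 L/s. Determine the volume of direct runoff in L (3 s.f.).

V ≈ 2.02 × 10^5 L

Direct-runoff ordinates (Q − Q_b): 0.0, 1.0, 2.0, 4.0, 7.0, 11.0, 15.0, 10.0, 6.0, 0.0 L/s.
ΣQ_DR = 56.00 L/s.
With Δt = 1 h = 3600 s, V = ΣQ_DR · Δt = 56.00 × 3600 = 2.02 × 10^5 L.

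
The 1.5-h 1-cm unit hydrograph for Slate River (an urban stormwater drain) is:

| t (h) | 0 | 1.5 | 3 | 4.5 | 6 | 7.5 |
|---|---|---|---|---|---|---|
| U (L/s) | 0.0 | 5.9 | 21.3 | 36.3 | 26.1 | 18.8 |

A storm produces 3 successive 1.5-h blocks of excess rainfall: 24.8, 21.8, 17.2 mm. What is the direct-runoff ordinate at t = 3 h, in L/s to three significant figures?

By discrete convolution, Q_j = Σ (P_i / 10 mm) · U_{j−i}.
At t = 3 h (j=2): Q = (24.8/10)·21.3 + (21.8/10)·5.9 + (17.2/10)·0.0 = 65.7 L/s.

Q ≈ 65.7 L/s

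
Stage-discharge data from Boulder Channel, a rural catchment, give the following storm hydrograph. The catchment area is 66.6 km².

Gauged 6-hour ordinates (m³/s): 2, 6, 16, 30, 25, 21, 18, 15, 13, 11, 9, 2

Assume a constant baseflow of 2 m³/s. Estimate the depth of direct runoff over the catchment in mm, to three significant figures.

Direct runoff: 0.0, 4.0, 14.0, 28.0, 23.0, 19.0, 16.0, 13.0, 11.0, 9.0, 7.0, 0.0 m³/s; ΣQ_DR = 144.0 m³/s.
V = ΣQ_DR · Δt = 144.0 × 21600 s = 3.110 × 10^6 m³.
Over A = 66.6 km², depth = V / A = 46.7 mm.

d ≈ 46.7 mm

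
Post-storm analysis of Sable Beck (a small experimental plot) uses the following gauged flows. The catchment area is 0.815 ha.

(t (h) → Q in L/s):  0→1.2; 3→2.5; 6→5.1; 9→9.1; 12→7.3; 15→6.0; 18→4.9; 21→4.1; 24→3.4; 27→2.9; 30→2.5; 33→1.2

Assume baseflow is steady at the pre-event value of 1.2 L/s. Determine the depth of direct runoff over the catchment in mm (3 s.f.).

d ≈ 47.4 mm

Direct runoff: 0.0, 1.3, 3.9, 7.9, 6.1, 4.8, 3.7, 2.9, 2.2, 1.7, 1.3, 0.0 L/s; ΣQ_DR = 35.80 L/s.
V = ΣQ_DR · Δt = 35.80 × 10800 s = 3.866 × 10^5 L.
Over A = 0.815 ha, depth = V / A = 47.4 mm.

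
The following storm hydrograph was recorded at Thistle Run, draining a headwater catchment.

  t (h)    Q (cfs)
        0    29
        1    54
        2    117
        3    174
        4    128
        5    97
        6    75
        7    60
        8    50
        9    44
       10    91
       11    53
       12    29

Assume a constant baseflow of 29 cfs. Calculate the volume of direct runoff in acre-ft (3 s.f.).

V ≈ 51.6 acre-ft

Direct-runoff ordinates (Q − Q_b): 0.0, 25.0, 88.0, 145.0, 99.0, 68.0, 46.0, 31.0, 21.0, 15.0, 62.0, 24.0, 0.0 cfs.
ΣQ_DR = 624.0 cfs.
With Δt = 1 h = 3600 s, V = ΣQ_DR · Δt = 624.0 × 3600 = 2.25 × 10^6 ft³ = 51.6 acre-ft.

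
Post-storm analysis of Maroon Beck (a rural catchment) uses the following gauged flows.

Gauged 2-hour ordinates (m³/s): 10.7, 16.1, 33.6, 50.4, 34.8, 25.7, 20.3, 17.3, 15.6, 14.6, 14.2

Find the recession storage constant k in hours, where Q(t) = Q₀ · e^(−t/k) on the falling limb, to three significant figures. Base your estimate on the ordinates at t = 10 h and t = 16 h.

On the falling limb, Q drops from 25.7 to 15.6 m³/s between t = 10 h and t = 16 h (Δt = 6 h).
k = −Δt / ln(Q₂/Q₁) = −6 / ln(15.6/25.7) = 12.0 h.

k ≈ 12.0 h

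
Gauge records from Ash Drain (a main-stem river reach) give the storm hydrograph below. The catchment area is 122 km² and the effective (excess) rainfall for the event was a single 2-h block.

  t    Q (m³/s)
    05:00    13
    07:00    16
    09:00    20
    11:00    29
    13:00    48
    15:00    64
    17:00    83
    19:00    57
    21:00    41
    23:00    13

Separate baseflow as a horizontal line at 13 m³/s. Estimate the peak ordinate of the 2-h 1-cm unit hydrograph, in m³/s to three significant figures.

Direct runoff: 0.0, 3.0, 7.0, 16.0, 35.0, 51.0, 70.0, 44.0, 28.0, 0.0 m³/s; ΣQ_DR = 254.0 m³/s, peak = 70.0 m³/s.
Runoff depth d = ΣQ_DR·Δt / A = 254.0 × 7200 / (122 km²) = 14.99 mm.
The 1-cm UH is the DRH scaled by (10 mm)/d, so U_p = 70.0 × 10/14.99 = 46.7 m³/s.

U_p ≈ 46.7 m³/s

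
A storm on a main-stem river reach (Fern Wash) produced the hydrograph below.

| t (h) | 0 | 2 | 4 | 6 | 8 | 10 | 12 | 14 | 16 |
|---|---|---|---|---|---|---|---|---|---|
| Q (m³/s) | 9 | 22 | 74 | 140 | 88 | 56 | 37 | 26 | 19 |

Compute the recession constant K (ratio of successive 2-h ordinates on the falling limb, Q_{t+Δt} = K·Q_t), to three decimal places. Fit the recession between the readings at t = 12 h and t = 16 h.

K ≈ 0.717

Using the recession-limb readings at t = 12 h and t = 16 h: Q falls from 37 to 19 m³/s over 2 intervals.
K = (Q₂/Q₁)^(1/2) = (19/37)^(1/2) = 0.717.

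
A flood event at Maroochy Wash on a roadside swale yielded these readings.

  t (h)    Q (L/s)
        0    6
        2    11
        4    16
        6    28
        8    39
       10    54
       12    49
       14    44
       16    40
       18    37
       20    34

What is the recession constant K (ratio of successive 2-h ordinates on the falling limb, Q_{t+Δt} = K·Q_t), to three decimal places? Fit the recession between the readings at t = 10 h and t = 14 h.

K ≈ 0.903

Using the recession-limb readings at t = 10 h and t = 14 h: Q falls from 54 to 44 L/s over 2 intervals.
K = (Q₂/Q₁)^(1/2) = (44/54)^(1/2) = 0.903.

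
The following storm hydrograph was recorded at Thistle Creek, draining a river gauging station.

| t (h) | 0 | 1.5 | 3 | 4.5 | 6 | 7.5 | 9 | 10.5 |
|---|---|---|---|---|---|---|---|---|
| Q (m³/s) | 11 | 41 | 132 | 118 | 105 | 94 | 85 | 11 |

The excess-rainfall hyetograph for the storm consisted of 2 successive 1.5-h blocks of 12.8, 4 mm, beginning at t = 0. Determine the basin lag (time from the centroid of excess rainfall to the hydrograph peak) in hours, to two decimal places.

Centroid of excess rainfall: t_c = Σ P_i·t̄_i / ΣP_i = 1.1071 h (block centres at 0.75, 2.25 h).
Hydrograph peak occurs at t = 3 h, so basin lag t_L = 3 − 1.1071 = 1.89 h.

t_L ≈ 1.89 h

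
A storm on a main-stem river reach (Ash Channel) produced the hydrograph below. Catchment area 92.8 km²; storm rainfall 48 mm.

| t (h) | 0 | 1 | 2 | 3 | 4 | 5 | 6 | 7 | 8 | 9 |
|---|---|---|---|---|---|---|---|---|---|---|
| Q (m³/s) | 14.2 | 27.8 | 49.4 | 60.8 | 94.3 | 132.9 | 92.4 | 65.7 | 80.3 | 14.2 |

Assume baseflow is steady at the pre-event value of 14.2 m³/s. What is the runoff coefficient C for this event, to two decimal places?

C ≈ 0.40

ΣQ_DR = 490.0 m³/s; V = ΣQ_DR·Δt = 1.764 × 10^6 m³.
Runoff depth d = V / A = 19.01 mm.
C = d / P = 19.01 / 48 = 0.40.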